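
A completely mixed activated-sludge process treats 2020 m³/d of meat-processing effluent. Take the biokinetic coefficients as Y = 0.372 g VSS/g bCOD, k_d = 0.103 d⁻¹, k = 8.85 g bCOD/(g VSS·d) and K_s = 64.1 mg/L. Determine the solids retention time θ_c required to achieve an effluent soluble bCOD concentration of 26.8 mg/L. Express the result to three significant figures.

θ_c ≈ 1.15 d

From 1/θ_c = Y·k·S/(K_s + S) − k_d: Y·k·S/(K_s+S) = 0.372 × 8.85 × 26.8 / (64.1 + 26.8) = 0.9706 d⁻¹.
θ_c = 1/(μ − k_d) = 1/(0.9706 − 0.103) = 1/0.8676 = 1.153 d.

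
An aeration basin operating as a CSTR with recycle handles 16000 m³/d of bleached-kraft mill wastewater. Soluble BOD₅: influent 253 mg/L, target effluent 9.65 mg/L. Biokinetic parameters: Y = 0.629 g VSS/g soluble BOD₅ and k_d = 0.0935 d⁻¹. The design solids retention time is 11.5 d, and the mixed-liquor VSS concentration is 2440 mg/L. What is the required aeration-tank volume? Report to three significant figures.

V ≈ 5560 m³

From the SRT design equation V = Y Q (S₀−S) θ_c / [X (1 + k_d θ_c)] = 0.629 × 16000 × (253 − 9.65) × 11.5 / [2440 × (1 + 0.0935 × 11.5)] = 2.82×10^7 / 5064 = 5562 m³.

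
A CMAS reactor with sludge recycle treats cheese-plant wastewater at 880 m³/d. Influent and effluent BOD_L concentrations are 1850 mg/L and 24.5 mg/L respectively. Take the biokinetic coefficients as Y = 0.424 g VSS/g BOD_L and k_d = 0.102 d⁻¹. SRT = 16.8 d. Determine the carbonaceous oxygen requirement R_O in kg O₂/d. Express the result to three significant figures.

R_O ≈ 1250 kg O₂/d

Observed yield with endogenous decay: Y_obs = Y / (1 + k_d·θ_c) = 0.424 / (1 + 0.102 × 16.8) = 0.424 / 2.714 = 0.1562 g VSS/g BOD_L.
ΔS = 1850 − 24.5 = 1826 mg/L, so the substrate removal rate is 880 × 1826/1000 = 1606 kg BOD_L/d.
Net sludge production P_X = 0.1562 × 1606 = 251.0 kg VSS/d.
R_O = Q·(S₀ − S) − 1.42·P_X = 1606 − 1.42 × 251.0 = 1250 kg O₂/d.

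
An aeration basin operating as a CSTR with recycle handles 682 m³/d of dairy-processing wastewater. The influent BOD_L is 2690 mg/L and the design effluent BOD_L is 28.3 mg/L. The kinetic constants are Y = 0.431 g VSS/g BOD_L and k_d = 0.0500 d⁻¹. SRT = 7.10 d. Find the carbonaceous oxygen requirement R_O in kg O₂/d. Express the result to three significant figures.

R_O ≈ 995 kg O₂/d

Observed yield with endogenous decay: Y_obs = Y / (1 + k_d·θ_c) = 0.431 / (1 + 0.0500 × 7.10) = 0.431 / 1.355 = 0.3181 g VSS/g BOD_L.
Mass of BOD_L removed per day: Q(S₀ − S) = 682 × 2662 g/m³ = 1815 kg/d.
Net sludge production P_X = 0.3181 × 1815 = 577.4 kg VSS/d.
R_O = Q·(S₀ − S) − 1.42·P_X = 1815 − 1.42 × 577.4 = 995.4 kg O₂/d.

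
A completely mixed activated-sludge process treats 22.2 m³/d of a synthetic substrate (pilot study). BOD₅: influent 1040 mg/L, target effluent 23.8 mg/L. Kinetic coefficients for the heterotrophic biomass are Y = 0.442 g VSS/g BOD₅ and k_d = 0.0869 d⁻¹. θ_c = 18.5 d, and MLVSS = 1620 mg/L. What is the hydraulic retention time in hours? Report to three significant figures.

Steady-state biomass mass balance: V·X·(1 + k_d·θ_c) = Y·Q·(S₀ − S)·θ_c, so V = 0.442 × 22.2 × (1040 − 23.8) × 18.5 / [1620 × (1 + 0.0869 × 18.5)] = 1.84×10^5 / 4224 = 43.67 m³.
Hydraulic retention time τ = V/Q = 43.67 / 22.2 = 1.967 d = 47.21 h.

τ ≈ 47.2 h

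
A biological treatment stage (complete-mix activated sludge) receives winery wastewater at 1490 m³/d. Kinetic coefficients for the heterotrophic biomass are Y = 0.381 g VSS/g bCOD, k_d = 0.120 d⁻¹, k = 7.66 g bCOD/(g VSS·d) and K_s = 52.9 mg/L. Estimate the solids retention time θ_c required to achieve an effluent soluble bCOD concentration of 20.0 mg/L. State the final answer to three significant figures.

θ_c ≈ 1.47 d

From 1/θ_c = Y·k·S/(K_s + S) − k_d: Y·k·S/(K_s+S) = 0.381 × 7.66 × 20.0 / (52.9 + 20.0) = 0.8007 d⁻¹.
Then 1/θ_c = μ − k_d = 0.8007 − 0.120 = 0.6807 d⁻¹, giving θ_c = 1.469 d.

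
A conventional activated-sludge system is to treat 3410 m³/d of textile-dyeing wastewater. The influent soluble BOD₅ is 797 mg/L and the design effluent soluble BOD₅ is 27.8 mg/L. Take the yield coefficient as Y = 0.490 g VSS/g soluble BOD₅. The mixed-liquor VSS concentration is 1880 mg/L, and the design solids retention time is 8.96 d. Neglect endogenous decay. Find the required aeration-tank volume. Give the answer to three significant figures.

V ≈ 6130 m³

With k_d = 0 the design equation reduces to V = Y Q (S₀−S) θ_c / X = 0.490 × 3410 × (797 − 27.8) × 8.96 / 1880 = 6125 m³.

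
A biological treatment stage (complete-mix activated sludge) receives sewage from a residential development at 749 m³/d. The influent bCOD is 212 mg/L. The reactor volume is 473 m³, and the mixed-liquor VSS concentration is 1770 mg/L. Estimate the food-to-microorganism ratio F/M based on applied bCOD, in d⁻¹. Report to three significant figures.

F/M = Q·S₀ / (V·X) = 749 × 212 / (473.0 × 1770) = 0.1897 g bCOD·(g VSS·d)⁻¹.

F/M ≈ 0.190 d⁻¹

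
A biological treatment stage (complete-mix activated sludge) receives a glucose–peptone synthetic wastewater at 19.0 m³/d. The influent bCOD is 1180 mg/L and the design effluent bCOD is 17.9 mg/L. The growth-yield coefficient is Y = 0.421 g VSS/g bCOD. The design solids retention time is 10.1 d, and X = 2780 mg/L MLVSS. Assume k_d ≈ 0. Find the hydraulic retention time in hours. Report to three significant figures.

τ ≈ 42.7 h

Biomass mass balance (decay neglected): V·X = Y·Q·(S₀ − S)·θ_c, so V = 0.421 × 19.0 × (1180 − 17.9) × 10.1 / 2780 = 33.77 m³.
Hydraulic retention time τ = V/Q = 33.77 / 19.0 = 1.777 d = 42.66 h.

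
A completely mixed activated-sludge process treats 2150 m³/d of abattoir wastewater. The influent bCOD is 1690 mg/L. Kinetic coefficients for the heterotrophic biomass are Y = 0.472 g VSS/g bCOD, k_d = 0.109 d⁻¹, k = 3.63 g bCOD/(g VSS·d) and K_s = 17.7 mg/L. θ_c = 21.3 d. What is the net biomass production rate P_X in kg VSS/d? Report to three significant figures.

Effluent substrate depends only on kinetics and SRT: S = K_s(1 + k_d θ_c) / [θ_c(Yk − k_d) − 1] = 17.7 × (1 + 0.109 × 21.3) / [21.3 × (0.472 × 3.63 − 0.109) − 1] = 58.79 / 33.17 = 1.772 mg/L.
Observed yield with endogenous decay: Y_obs = Y / (1 + k_d·θ_c) = 0.472 / (1 + 0.109 × 21.3) = 0.472 / 3.322 = 0.1421 g VSS/g bCOD.
ΔS = 1690 − 1.77 = 1688 mg/L, so the substrate removal rate is 2150 × 1688/1000 = 3630 kg bCOD/d.
P_X = Y_obs · Q(S₀ − S) = 0.1421 × 3630 = 515.8 kg VSS/d.

P_X ≈ 516 kg VSS/d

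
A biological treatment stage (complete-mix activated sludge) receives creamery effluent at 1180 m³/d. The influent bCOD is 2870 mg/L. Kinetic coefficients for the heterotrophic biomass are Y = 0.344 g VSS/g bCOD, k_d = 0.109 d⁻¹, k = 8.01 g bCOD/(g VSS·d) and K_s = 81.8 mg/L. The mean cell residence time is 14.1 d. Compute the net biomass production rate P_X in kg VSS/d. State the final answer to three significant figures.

P_X ≈ 458 kg VSS/d

From the Monod/SRT balance for a CMAS, S = K_s·(1+k_d θ_c)/[θ_c·(Y k − k_d) − 1] = 81.8 × (1 + 0.109 × 14.1) / [14.1 × (0.344 × 8.01 − 0.109) − 1] = 207.5 / 36.31 = 5.714 mg/L.
Y_obs = Y / (1 + k_d θ_c) = 0.344 / (1 + 0.109 × 14.1) = 0.344 / 2.537 = 0.1356.
Mass of bCOD removed per day: Q(S₀ − S) = 1180 × 2864 g/m³ = 3380 kg/d.
Net biomass production P_X = Y_obs × Q·(S₀ − S) = 0.1356 × 3380 = 458.3 kg VSS/d.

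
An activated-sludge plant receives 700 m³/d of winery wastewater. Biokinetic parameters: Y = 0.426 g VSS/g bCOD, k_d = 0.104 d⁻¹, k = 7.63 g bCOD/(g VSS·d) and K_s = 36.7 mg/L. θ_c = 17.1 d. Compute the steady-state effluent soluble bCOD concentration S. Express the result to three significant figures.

S ≈ 1.93 mg/L

Effluent substrate depends only on kinetics and SRT: S = K_s(1 + k_d θ_c) / [θ_c(Yk − k_d) − 1] = 36.7 × (1 + 0.104 × 17.1) / [17.1 × (0.426 × 7.63 − 0.104) − 1] = 102.0 / 52.80 = 1.931 mg/L.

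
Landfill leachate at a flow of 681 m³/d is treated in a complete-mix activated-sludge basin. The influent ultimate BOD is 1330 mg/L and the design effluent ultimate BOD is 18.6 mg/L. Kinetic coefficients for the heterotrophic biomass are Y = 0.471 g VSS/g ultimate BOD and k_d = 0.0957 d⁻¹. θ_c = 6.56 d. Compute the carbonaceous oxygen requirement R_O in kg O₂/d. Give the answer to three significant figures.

R_O ≈ 526 kg O₂/d

Observed yield with endogenous decay: Y_obs = Y / (1 + k_d·θ_c) = 0.471 / (1 + 0.0957 × 6.56) = 0.471 / 1.628 = 0.2893 g VSS/g ultimate BOD.
ΔS = 1330 − 18.6 = 1311 mg/L, so the substrate removal rate is 681 × 1311/1000 = 893.1 kg ultimate BOD/d.
Biomass synthesised: P_X = Y_obs × 893.1 = 258.4 kg VSS/d.
R_O = Q·ΔS − 1.42 P_X = 893.1 − 366.9 = 526.1 kg O₂/d.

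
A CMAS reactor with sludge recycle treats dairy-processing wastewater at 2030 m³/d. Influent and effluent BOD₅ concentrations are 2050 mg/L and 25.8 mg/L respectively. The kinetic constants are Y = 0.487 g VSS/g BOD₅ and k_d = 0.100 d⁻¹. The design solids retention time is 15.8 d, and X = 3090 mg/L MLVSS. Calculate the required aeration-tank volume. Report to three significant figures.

Rearranging the biomass balance for a CMAS with decay, V = Y·Q·ΔS·θ_c / [X·(1+k_d θ_c)] = 0.487 × 2030 × (2050 − 25.8) × 15.8 / [3090 × (1 + 0.100 × 15.8)] = 3.16×10^7 / 7972 = 3966 m³.

V ≈ 3970 m³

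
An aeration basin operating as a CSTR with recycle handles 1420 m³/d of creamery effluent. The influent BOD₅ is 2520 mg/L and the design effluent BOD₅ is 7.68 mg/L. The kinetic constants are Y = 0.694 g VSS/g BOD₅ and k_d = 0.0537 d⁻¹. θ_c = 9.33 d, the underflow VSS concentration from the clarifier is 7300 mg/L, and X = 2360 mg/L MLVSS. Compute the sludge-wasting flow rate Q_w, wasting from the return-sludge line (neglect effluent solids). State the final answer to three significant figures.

Steady-state biomass mass balance: V·X·(1 + k_d·θ_c) = Y·Q·(S₀ − S)·θ_c, so V = 0.694 × 1420 × (2520 − 7.68) × 9.33 / [2360 × (1 + 0.0537 × 9.33)] = 2.31×10^7 / 3542 = 6521 m³.
θ_c = V·X/(Q_w·X_r) when wasting from the recycle, so Q_w = V·X/(θ_c·X_r) = 6521 × 2360 / (9.33 × 7300) = 226.0 m³/d.

Q_w ≈ 226 m³/d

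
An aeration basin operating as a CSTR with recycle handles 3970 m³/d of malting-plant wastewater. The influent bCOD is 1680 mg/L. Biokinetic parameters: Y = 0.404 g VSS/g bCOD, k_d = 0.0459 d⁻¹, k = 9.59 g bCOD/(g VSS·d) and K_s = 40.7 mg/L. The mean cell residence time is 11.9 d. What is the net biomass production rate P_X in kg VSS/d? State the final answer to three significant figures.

P_X ≈ 1740 kg VSS/d

Effluent substrate depends only on kinetics and SRT: S = K_s(1 + k_d θ_c) / [θ_c(Yk − k_d) − 1] = 40.7 × (1 + 0.0459 × 11.9) / [11.9 × (0.404 × 9.59 − 0.0459) − 1] = 62.93 / 44.56 = 1.412 mg/L.
Y_obs = Y / (1 + k_d θ_c) = 0.404 / (1 + 0.0459 × 11.9) = 0.404 / 1.546 = 0.2613.
Q·(S₀ − S) = 3970 × (1680 − 1.41) × 10⁻³ = 6664 kg/d removed.
Net biomass production P_X = Y_obs × Q·(S₀ − S) = 0.2613 × 6664 = 1741 kg VSS/d.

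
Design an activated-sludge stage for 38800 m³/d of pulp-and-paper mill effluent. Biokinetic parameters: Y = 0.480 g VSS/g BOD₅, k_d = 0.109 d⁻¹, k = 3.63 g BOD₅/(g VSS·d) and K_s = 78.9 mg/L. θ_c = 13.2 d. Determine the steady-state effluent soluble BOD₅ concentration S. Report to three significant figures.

S ≈ 9.36 mg/L

For a completely mixed reactor with recycle the Lawrence–McCarty relation gives S = K_s·(1 + k_d·θ_c) / [θ_c·(Y·k − k_d) − 1] = 78.9 × (1 + 0.109 × 13.2) / [13.2 × (0.480 × 3.63 − 0.109) − 1] = 192.4 / 20.56 = 9.359 mg/L.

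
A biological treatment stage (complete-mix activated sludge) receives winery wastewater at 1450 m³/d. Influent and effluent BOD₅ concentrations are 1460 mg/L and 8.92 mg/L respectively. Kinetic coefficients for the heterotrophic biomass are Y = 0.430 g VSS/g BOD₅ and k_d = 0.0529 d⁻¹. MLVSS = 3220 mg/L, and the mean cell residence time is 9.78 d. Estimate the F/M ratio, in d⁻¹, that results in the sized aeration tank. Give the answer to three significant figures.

F/M ≈ 0.363 d⁻¹

From the SRT design equation V = Y Q (S₀−S) θ_c / [X (1 + k_d θ_c)] = 0.430 × 1450 × (1460 − 8.92) × 9.78 / [3220 × (1 + 0.0529 × 9.78)] = 8.85×10^6 / 4886 = 1811 m³.
F/M = applied load / biomass = Q·S₀/(V·X) = 1450 × 1460 / (1811 × 3220) = 0.3630 d⁻¹.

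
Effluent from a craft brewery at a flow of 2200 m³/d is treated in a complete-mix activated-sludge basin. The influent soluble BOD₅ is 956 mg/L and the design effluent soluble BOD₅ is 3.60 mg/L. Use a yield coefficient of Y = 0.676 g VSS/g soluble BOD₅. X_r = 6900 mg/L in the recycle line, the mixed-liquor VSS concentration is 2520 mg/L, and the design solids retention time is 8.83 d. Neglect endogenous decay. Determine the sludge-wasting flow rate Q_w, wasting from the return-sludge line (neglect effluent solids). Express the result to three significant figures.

Q_w ≈ 205 m³/d

Biomass mass balance (decay neglected): V·X = Y·Q·(S₀ − S)·θ_c, so V = 0.676 × 2200 × (956 − 3.60) × 8.83 / 2520 = 4963 m³.
Q_w = (V·X)/(θ_c X_r) = 4963 × 2520 / (8.83 × 6900) = 205.3 m³/d.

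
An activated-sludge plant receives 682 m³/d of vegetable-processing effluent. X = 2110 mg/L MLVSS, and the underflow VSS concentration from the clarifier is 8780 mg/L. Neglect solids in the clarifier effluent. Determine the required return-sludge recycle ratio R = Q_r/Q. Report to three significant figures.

R ≈ 0.316

Mass balance around the secondary clarifier (neglecting effluent solids): R = X / (X_r − X) = 2110 / (8780 − 2110) = 0.3163.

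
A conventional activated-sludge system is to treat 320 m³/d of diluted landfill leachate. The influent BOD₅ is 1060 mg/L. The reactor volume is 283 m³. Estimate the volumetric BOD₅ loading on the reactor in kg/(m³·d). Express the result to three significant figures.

L_v ≈ 1.20 kg BOD₅/(m³·d)

Applied BOD₅ load per unit volume = Q·S₀/V = (320 × 1060/1000)/283.0 = 1.199 kg BOD₅·m⁻³·d⁻¹.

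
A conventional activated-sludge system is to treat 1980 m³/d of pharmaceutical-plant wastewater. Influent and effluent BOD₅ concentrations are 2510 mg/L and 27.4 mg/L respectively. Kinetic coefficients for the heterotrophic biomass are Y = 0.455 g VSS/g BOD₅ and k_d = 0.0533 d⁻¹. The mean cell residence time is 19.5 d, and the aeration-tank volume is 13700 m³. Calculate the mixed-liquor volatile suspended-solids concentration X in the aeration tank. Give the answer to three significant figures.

X ≈ 1560 mg/L

X = Y·Q·ΔS·θ_c / [V·(1 + k_d θ_c)] = 0.455 × 1980 × (2510 − 27.4) × 19.5 / [13700 × (1 + 0.0533 × 19.5)] = 1561 mg/L.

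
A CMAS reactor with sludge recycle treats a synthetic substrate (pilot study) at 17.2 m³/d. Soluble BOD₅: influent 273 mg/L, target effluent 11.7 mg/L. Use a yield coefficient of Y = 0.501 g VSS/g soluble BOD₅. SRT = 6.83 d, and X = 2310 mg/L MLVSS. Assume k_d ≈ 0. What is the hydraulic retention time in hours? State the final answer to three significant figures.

V·X = Y·Q·ΔS·θ_c gives V = 0.501 × 17.2 × (273 − 11.7) × 6.83 / 2310 = 6.658 m³.
τ = V/Q = 6.658/17.2 = 0.3871 d, or 9.290 h.

τ ≈ 9.29 h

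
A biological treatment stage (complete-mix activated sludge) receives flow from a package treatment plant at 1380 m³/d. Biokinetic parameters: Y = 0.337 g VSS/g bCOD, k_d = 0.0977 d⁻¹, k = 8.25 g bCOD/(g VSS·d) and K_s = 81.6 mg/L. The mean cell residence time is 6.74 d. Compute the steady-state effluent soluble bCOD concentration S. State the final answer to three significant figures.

S ≈ 7.92 mg/L

Effluent substrate depends only on kinetics and SRT: S = K_s(1 + k_d θ_c) / [θ_c(Yk − k_d) − 1] = 81.6 × (1 + 0.0977 × 6.74) / [6.74 × (0.337 × 8.25 − 0.0977) − 1] = 135.3 / 17.08 = 7.923 mg/L.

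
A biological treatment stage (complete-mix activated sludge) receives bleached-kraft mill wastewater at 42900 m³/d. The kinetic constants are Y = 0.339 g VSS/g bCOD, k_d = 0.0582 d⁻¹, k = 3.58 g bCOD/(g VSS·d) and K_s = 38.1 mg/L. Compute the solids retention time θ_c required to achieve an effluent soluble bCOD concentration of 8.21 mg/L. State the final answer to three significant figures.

θ_c ≈ 6.37 d

Specific growth rate at S = 8.21 mg/L: μ = YkS/(K_s+S) = 0.339·3.58·8.21/(38.1+8.21) = 0.2152 d⁻¹.
1/θ_c = 0.2152 − 0.0582 = 0.1570 d⁻¹, so θ_c = 6.371 d.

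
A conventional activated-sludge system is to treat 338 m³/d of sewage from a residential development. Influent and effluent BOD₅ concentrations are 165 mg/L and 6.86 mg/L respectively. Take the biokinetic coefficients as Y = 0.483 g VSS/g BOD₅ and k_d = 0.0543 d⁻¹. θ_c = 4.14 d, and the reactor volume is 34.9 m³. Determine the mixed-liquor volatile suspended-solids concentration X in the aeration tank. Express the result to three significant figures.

X ≈ 2500 mg/L

X = Y·Q·ΔS·θ_c / [V·(1 + k_d θ_c)] = 0.483 × 338 × (165 − 6.86) × 4.14 / [34.9 × (1 + 0.0543 × 4.14)] = 2500 mg/L.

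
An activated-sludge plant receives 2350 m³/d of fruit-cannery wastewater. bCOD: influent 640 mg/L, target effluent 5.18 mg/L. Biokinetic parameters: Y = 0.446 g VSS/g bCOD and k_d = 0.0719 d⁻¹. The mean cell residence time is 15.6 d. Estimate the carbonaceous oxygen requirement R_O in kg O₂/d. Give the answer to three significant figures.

R_O ≈ 1050 kg O₂/d

Y_obs = Y / (1 + k_d θ_c) = 0.446 / (1 + 0.0719 × 15.6) = 0.446 / 2.122 = 0.2102.
Q·(S₀ − S) = 2350 × (640 − 5.18) × 10⁻³ = 1492 kg/d removed.
Biomass synthesised: P_X = Y_obs × 1492 = 313.6 kg VSS/d.
R_O = Q·(S₀ − S) − 1.42·P_X = 1492 − 1.42 × 313.6 = 1047 kg O₂/d.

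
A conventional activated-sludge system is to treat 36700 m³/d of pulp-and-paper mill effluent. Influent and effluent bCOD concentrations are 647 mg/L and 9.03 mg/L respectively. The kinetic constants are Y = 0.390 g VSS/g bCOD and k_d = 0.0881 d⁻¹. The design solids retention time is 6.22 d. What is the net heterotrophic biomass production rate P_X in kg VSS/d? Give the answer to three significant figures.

Observed yield with endogenous decay: Y_obs = Y / (1 + k_d·θ_c) = 0.390 / (1 + 0.0881 × 6.22) = 0.390 / 1.548 = 0.2519 g VSS/g bCOD.
ΔS = 647 − 9.03 = 638.0 mg/L, so the substrate removal rate is 36700 × 638.0/1000 = 23413 kg bCOD/d.
Net biomass production P_X = Y_obs × Q·(S₀ − S) = 0.2519 × 23413 = 5899 kg VSS/d.

P_X ≈ 5900 kg VSS/d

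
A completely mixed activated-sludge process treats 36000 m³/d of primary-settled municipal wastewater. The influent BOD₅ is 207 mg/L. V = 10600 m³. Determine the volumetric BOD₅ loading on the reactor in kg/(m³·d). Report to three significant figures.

L_v = Q S₀ / V = 36000 × 207 × 10⁻³ / 10600 = 0.7030 kg/(m³·d).

L_v ≈ 0.703 kg BOD₅/(m³·d)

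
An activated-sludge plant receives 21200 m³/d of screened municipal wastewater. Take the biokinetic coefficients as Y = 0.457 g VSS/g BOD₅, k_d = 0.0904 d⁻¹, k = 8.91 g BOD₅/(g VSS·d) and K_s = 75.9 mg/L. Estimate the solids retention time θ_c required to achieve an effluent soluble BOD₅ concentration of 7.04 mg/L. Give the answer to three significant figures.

From 1/θ_c = Y·k·S/(K_s + S) − k_d: Y·k·S/(K_s+S) = 0.457 × 8.91 × 7.04 / (75.9 + 7.04) = 0.3456 d⁻¹.
Then 1/θ_c = μ − k_d = 0.3456 − 0.0904 = 0.2552 d⁻¹, giving θ_c = 3.918 d.

θ_c ≈ 3.92 d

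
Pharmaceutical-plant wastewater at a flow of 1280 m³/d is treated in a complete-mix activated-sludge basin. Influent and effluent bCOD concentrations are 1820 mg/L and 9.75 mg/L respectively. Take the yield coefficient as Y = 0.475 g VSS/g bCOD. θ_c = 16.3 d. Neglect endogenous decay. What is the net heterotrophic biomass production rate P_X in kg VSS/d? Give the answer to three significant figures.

P_X ≈ 1100 kg VSS/d

Since k_d ≈ 0, Y_obs = Y = 0.475 g VSS/g bCOD.
Q·(S₀ − S) = 1280 × (1820 − 9.75) × 10⁻³ = 2317 kg/d removed.
P_X = Y_obs · Q(S₀ − S) = 0.4750 × 2317 = 1101 kg VSS/d.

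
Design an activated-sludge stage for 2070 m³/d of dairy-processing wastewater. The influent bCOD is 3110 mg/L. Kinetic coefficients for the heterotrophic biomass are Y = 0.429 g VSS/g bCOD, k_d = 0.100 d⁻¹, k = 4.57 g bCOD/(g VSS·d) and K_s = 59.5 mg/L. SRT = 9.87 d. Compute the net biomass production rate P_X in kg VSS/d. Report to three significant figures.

Effluent substrate depends only on kinetics and SRT: S = K_s(1 + k_d θ_c) / [θ_c(Yk − k_d) − 1] = 59.5 × (1 + 0.100 × 9.87) / [9.87 × (0.429 × 4.57 − 0.100) − 1] = 118.2 / 17.36 = 6.809 mg/L.
Correct the yield for decay: Y_obs = Y/(1 + k_d θ_c) = 0.429 / (1 + 0.100 × 9.87) = 0.429 / 1.987 = 0.2159.
Substrate removed = Q·(S₀ − S) = 2070 m³/d × (3110 − 6.81) g/m³ = 6.42×10^6 g/d = 6424 kg/d.
Biomass produced: P_X = Y_obs·Q·ΔS = 0.2159 × 6424 ≈ 1387 kg VSS/d.

P_X ≈ 1390 kg VSS/d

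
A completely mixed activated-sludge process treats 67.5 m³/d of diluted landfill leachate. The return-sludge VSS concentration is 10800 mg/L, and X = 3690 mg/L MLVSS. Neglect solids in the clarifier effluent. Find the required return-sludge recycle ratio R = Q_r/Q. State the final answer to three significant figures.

R ≈ 0.519

Mass balance around the secondary clarifier (neglecting effluent solids): R = X / (X_r − X) = 3690 / (10800 − 3690) = 0.5190.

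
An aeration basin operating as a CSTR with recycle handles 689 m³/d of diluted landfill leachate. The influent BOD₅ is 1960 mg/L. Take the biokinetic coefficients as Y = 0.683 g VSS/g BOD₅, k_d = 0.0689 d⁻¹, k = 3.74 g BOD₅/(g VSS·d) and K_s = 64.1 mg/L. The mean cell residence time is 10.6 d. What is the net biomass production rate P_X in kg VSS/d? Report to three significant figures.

P_X ≈ 532 kg VSS/d

Effluent substrate depends only on kinetics and SRT: S = K_s(1 + k_d θ_c) / [θ_c(Yk − k_d) − 1] = 64.1 × (1 + 0.0689 × 10.6) / [10.6 × (0.683 × 3.74 − 0.0689) − 1] = 110.9 / 25.35 = 4.376 mg/L.
The observed yield is Y_obs = Y/(1 + k_d·θ_c) = 0.683 / (1 + 0.0689 × 10.6) = 0.683 / 1.730 = 0.3947 g VSS per g BOD₅ removed.
ΔS = 1960 − 4.38 = 1956 mg/L, so the substrate removal rate is 689 × 1956/1000 = 1347 kg BOD₅/d.
So the net sludge growth is P_X = 0.3947 × 1347 = 531.9 kg VSS/d.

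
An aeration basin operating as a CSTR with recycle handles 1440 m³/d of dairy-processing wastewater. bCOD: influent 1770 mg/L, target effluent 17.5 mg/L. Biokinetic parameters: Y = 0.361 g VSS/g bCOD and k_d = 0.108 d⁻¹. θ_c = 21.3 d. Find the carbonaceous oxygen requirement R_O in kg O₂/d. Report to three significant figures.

Correct the yield for decay: Y_obs = Y/(1 + k_d θ_c) = 0.361 / (1 + 0.108 × 21.3) = 0.361 / 3.300 = 0.1094.
Mass of bCOD removed per day: Q(S₀ − S) = 1440 × 1752 g/m³ = 2524 kg/d.
Net sludge production P_X = 0.1094 × 2524 = 276.0 kg VSS/d.
R_O = Q·(S₀ − S) − 1.42·P_X = 2524 − 1.42 × 276.0 = 2132 kg O₂/d.

R_O ≈ 2130 kg O₂/d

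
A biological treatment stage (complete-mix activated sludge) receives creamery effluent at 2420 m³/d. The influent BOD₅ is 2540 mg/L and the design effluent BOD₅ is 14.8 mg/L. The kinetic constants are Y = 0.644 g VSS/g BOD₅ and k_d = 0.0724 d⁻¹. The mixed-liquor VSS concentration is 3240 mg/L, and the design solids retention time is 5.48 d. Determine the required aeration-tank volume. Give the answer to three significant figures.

Steady-state biomass mass balance: V·X·(1 + k_d·θ_c) = Y·Q·(S₀ − S)·θ_c, so V = 0.644 × 2420 × (2540 − 14.8) × 5.48 / [3240 × (1 + 0.0724 × 5.48)] = 2.16×10^7 / 4525 = 4766 m³.

V ≈ 4770 m³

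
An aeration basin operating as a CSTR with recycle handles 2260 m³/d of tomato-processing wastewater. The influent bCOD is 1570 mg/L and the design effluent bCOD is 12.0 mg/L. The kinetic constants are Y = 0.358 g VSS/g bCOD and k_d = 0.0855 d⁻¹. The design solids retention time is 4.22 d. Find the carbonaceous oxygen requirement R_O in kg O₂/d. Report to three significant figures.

Correct the yield for decay: Y_obs = Y/(1 + k_d θ_c) = 0.358 / (1 + 0.0855 × 4.22) = 0.358 / 1.361 = 0.2631.
Q·(S₀ − S) = 2260 × (1570 − 12.0) × 10⁻³ = 3521 kg/d removed.
P_X = Y_obs·Q·(S₀ − S) = 0.2631 × 3521 = 926.3 kg VSS/d.
R_O = Q·(S₀ − S) − 1.42·P_X = 3521 − 1.42 × 926.3 = 2206 kg O₂/d.

R_O ≈ 2210 kg O₂/d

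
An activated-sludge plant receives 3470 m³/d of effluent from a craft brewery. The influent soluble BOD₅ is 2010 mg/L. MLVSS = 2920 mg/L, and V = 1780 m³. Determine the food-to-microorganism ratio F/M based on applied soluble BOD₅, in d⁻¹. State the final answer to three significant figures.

Food-to-microorganism ratio F/M = Q S₀ / (V X) = 3470 × 2010 / (1780 × 2920) = 1.342 d⁻¹.

F/M ≈ 1.34 d⁻¹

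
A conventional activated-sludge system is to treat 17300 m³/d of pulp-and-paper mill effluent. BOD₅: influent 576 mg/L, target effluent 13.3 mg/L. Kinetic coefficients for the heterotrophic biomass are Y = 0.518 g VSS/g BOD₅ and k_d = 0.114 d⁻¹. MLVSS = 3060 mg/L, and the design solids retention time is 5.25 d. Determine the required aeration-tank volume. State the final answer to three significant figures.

V ≈ 5410 m³

Rearranging the biomass balance for a CMAS with decay, V = Y·Q·ΔS·θ_c / [X·(1+k_d θ_c)] = 0.518 × 17300 × (576 − 13.3) × 5.25 / [3060 × (1 + 0.114 × 5.25)] = 2.65×10^7 / 4891 = 5412 m³.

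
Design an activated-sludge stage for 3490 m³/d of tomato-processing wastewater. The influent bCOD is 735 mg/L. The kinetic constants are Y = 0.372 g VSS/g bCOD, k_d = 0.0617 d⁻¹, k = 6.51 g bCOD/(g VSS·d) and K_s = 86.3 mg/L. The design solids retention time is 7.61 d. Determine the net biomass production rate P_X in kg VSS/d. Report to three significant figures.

P_X ≈ 643 kg VSS/d

Effluent substrate depends only on kinetics and SRT: S = K_s(1 + k_d θ_c) / [θ_c(Yk − k_d) − 1] = 86.3 × (1 + 0.0617 × 7.61) / [7.61 × (0.372 × 6.51 − 0.0617) − 1] = 126.8 / 16.96 = 7.478 mg/L.
Correct the yield for decay: Y_obs = Y/(1 + k_d θ_c) = 0.372 / (1 + 0.0617 × 7.61) = 0.372 / 1.470 = 0.2531.
Q·(S₀ − S) = 3490 × (735 − 7.48) × 10⁻³ = 2539 kg/d removed.
Biomass produced: P_X = Y_obs·Q·ΔS = 0.2531 × 2539 ≈ 642.7 kg VSS/d.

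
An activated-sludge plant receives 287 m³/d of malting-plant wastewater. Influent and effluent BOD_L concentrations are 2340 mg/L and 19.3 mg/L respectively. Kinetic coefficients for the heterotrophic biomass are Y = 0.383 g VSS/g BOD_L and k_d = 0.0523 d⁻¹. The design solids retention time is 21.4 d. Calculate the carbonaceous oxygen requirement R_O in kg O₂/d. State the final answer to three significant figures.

R_O ≈ 495 kg O₂/d

Correct the yield for decay: Y_obs = Y/(1 + k_d θ_c) = 0.383 / (1 + 0.0523 × 21.4) = 0.383 / 2.119 = 0.1807.
Q·(S₀ − S) = 287 × (2340 − 19.3) × 10⁻³ = 666.0 kg/d removed.
Net sludge production P_X = 0.1807 × 666.0 = 120.4 kg VSS/d.
R_O = Q·(S₀ − S) − 1.42·P_X = 666.0 − 1.42 × 120.4 = 495.1 kg O₂/d.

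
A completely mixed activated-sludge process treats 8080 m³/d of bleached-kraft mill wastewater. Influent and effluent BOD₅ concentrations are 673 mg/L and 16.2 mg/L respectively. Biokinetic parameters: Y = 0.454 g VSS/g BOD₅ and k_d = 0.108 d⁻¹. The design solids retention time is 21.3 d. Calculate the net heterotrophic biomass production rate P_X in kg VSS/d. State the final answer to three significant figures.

P_X ≈ 730 kg VSS/d

Correct the yield for decay: Y_obs = Y/(1 + k_d θ_c) = 0.454 / (1 + 0.108 × 21.3) = 0.454 / 3.300 = 0.1376.
ΔS = 673 − 16.2 = 656.8 mg/L, so the substrate removal rate is 8080 × 656.8/1000 = 5307 kg BOD₅/d.
P_X = Y_obs · Q(S₀ − S) = 0.1376 × 5307 = 730.0 kg VSS/d.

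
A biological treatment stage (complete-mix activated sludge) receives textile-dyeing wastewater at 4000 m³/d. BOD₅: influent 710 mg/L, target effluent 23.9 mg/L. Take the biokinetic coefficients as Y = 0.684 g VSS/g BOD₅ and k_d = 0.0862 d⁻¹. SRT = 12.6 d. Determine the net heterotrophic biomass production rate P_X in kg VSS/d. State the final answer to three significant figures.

P_X ≈ 900 kg VSS/d

Correct the yield for decay: Y_obs = Y/(1 + k_d θ_c) = 0.684 / (1 + 0.0862 × 12.6) = 0.684 / 2.086 = 0.3279.
Mass of BOD₅ removed per day: Q(S₀ − S) = 4000 × 686.1 g/m³ = 2744 kg/d.
So the net sludge growth is P_X = 0.3279 × 2744 = 899.8 kg VSS/d.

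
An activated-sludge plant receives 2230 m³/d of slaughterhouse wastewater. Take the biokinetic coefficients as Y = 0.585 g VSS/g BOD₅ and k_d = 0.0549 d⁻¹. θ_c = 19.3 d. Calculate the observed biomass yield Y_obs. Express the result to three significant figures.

Observed yield with endogenous decay: Y_obs = Y / (1 + k_d·θ_c) = 0.585 / (1 + 0.0549 × 19.3) = 0.585 / 2.060 = 0.2840 g VSS/g BOD₅.

Y_obs ≈ 0.284 g VSS/g BOD₅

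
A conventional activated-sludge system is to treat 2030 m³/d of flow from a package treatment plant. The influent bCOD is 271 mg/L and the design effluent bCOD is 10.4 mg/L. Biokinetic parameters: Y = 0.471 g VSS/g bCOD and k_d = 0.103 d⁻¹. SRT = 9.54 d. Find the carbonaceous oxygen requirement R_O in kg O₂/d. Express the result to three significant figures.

R_O ≈ 351 kg O₂/d

Y_obs = Y / (1 + k_d θ_c) = 0.471 / (1 + 0.103 × 9.54) = 0.471 / 1.983 = 0.2376.
Mass of bCOD removed per day: Q(S₀ − S) = 2030 × 260.6 g/m³ = 529.0 kg/d.
Net sludge production P_X = 0.2376 × 529.0 = 125.7 kg VSS/d.
Carbonaceous O₂ demand = substrate oxidised − cell-mass equivalent = 529.0 − 1.42 × 125.7 = 350.6 kg O₂/d.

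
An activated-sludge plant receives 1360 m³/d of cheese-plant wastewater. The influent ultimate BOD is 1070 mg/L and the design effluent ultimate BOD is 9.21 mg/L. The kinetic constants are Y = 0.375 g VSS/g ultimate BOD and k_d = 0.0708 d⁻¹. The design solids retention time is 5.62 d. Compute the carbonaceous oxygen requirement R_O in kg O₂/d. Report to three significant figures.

Correct the yield for decay: Y_obs = Y/(1 + k_d θ_c) = 0.375 / (1 + 0.0708 × 5.62) = 0.375 / 1.398 = 0.2683.
Mass of ultimate BOD removed per day: Q(S₀ − S) = 1360 × 1061 g/m³ = 1443 kg/d.
Biomass synthesised: P_X = Y_obs × 1443 = 387.0 kg VSS/d.
R_O = Q·ΔS − 1.42 P_X = 1443 − 549.6 = 893.1 kg O₂/d.

R_O ≈ 893 kg O₂/d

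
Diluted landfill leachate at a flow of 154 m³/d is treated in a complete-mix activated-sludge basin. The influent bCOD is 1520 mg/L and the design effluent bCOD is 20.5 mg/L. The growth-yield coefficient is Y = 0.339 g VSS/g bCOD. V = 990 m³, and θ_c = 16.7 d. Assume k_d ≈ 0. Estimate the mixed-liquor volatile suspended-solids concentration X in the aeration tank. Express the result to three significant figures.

X ≈ 1320 mg/L

X = Y·Q·ΔS·θ_c / V = 0.339 × 154 × (1520 − 20.5) × 16.7 / 990 = 1321 mg/L.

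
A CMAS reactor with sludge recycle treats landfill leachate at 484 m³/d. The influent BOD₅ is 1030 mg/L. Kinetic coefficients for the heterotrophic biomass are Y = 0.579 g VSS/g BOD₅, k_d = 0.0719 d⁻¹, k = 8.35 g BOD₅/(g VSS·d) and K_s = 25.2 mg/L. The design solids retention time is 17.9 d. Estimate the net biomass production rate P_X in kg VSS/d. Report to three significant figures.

From the Monod/SRT balance for a CMAS, S = K_s·(1+k_d θ_c)/[θ_c·(Y k − k_d) − 1] = 25.2 × (1 + 0.0719 × 17.9) / [17.9 × (0.579 × 8.35 − 0.0719) − 1] = 57.63 / 84.25 = 0.6840 mg/L.
Observed yield with endogenous decay: Y_obs = Y / (1 + k_d·θ_c) = 0.579 / (1 + 0.0719 × 17.9) = 0.579 / 2.287 = 0.2532 g VSS/g BOD₅.
Substrate removed = Q·(S₀ − S) = 484 m³/d × (1030 − 0.684) g/m³ = 4.98×10^5 g/d = 498.2 kg/d.
Net biomass production P_X = Y_obs × Q·(S₀ − S) = 0.2532 × 498.2 = 126.1 kg VSS/d.

P_X ≈ 126 kg VSS/d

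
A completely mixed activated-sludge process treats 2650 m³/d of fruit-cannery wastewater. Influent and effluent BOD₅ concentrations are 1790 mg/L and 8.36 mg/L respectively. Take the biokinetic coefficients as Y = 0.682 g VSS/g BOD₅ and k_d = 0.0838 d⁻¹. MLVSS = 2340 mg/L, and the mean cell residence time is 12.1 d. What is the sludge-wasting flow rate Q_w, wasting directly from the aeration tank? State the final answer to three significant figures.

Q_w ≈ 683 m³/d

Steady-state biomass mass balance: V·X·(1 + k_d·θ_c) = Y·Q·(S₀ − S)·θ_c, so V = 0.682 × 2650 × (1790 − 8.36) × 12.1 / [2340 × (1 + 0.0838 × 12.1)] = 3.9×10^7 / 4713 = 8267 m³.
For wasting at MLVSS concentration, Q_w = V/θ_c = 8267/12.1 = 683.2 m³/d.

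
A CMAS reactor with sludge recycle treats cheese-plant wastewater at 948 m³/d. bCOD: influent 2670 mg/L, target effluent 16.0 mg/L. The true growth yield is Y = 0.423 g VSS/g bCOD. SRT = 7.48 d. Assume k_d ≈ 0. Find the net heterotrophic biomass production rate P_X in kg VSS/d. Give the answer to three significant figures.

Since k_d ≈ 0, Y_obs = Y = 0.423 g VSS/g bCOD.
ΔS = 2670 − 16.0 = 2654 mg/L, so the substrate removal rate is 948 × 2654/1000 = 2516 kg bCOD/d.
P_X = Y_obs · Q(S₀ − S) = 0.4230 × 2516 = 1064 kg VSS/d.

P_X ≈ 1060 kg VSS/d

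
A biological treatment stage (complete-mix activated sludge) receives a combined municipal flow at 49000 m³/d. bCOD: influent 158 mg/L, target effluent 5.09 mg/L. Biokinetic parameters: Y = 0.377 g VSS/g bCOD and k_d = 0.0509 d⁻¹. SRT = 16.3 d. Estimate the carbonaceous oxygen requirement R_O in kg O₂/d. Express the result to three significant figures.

Observed yield with endogenous decay: Y_obs = Y / (1 + k_d·θ_c) = 0.377 / (1 + 0.0509 × 16.3) = 0.377 / 1.830 = 0.2060 g VSS/g bCOD.
Mass of bCOD removed per day: Q(S₀ − S) = 49000 × 152.9 g/m³ = 7493 kg/d.
Biomass synthesised: P_X = Y_obs × 7493 = 1544 kg VSS/d.
R_O = Q·ΔS − 1.42 P_X = 7493 − 2192 = 5300 kg O₂/d.

R_O ≈ 5300 kg O₂/d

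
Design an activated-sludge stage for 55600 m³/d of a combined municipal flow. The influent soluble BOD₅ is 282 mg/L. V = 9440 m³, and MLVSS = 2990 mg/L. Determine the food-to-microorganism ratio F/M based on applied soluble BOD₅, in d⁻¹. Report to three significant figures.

F/M ≈ 0.555 d⁻¹

Food-to-microorganism ratio F/M = Q S₀ / (V X) = 55600 × 282 / (9440 × 2990) = 0.5555 d⁻¹.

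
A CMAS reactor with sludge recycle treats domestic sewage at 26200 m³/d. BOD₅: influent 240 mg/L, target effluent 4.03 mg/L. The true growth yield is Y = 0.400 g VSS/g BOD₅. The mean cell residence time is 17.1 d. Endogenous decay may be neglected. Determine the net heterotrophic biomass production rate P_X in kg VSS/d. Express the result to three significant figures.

No decay correction is needed, so Y_obs = Y = 0.400.
Q·(S₀ − S) = 26200 × (240 − 4.03) × 10⁻³ = 6182 kg/d removed.
Net biomass production P_X = Y_obs × Q·(S₀ − S) = 0.4000 × 6182 = 2473 kg VSS/d.

P_X ≈ 2470 kg VSS/d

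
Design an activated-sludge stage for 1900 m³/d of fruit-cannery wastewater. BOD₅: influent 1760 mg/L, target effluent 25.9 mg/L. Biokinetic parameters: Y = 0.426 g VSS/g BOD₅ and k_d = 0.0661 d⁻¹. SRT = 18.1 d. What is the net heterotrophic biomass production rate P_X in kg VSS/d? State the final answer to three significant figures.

Y_obs = Y / (1 + k_d θ_c) = 0.426 / (1 + 0.0661 × 18.1) = 0.426 / 2.196 = 0.1940.
Substrate removed = Q·(S₀ − S) = 1900 m³/d × (1760 − 25.9) g/m³ = 3.29×10^6 g/d = 3295 kg/d.
So the net sludge growth is P_X = 0.1940 × 3295 = 639.0 kg VSS/d.

P_X ≈ 639 kg VSS/d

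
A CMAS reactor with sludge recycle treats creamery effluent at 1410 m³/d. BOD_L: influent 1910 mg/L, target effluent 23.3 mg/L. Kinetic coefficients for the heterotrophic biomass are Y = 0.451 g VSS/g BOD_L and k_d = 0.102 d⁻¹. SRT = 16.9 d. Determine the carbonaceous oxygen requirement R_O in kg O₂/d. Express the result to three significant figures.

Correct the yield for decay: Y_obs = Y/(1 + k_d θ_c) = 0.451 / (1 + 0.102 × 16.9) = 0.451 / 2.724 = 0.1656.
Mass of BOD_L removed per day: Q(S₀ − S) = 1410 × 1887 g/m³ = 2660 kg/d.
Net sludge production P_X = 0.1656 × 2660 = 440.5 kg VSS/d.
Carbonaceous O₂ demand = substrate oxidised − cell-mass equivalent = 2660 − 1.42 × 440.5 = 2035 kg O₂/d.

R_O ≈ 2030 kg O₂/d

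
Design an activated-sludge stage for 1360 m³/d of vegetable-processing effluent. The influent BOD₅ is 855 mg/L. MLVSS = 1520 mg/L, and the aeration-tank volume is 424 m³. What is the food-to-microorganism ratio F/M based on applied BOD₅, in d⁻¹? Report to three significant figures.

F/M ≈ 1.80 d⁻¹

F/M = Q·S₀ / (V·X) = 1360 × 855 / (424.0 × 1520) = 1.804 g BOD₅·(g VSS·d)⁻¹.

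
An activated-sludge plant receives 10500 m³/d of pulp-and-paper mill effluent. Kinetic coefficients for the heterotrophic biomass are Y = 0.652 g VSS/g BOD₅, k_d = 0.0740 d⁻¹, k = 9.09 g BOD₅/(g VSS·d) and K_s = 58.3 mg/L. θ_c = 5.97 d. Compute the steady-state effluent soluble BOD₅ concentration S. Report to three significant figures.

From the Monod/SRT balance for a CMAS, S = K_s·(1+k_d θ_c)/[θ_c·(Y k − k_d) − 1] = 58.3 × (1 + 0.0740 × 5.97) / [5.97 × (0.652 × 9.09 − 0.0740) − 1] = 84.06 / 33.94 = 2.477 mg/L.

S ≈ 2.48 mg/L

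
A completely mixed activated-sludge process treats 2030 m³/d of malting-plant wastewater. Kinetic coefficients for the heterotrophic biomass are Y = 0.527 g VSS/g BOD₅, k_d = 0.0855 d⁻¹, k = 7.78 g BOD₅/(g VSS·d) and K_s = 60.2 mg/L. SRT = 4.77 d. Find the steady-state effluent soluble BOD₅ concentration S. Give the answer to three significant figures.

Effluent substrate depends only on kinetics and SRT: S = K_s(1 + k_d θ_c) / [θ_c(Yk − k_d) − 1] = 60.2 × (1 + 0.0855 × 4.77) / [4.77 × (0.527 × 7.78 − 0.0855) − 1] = 84.75 / 18.15 = 4.670 mg/L.

S ≈ 4.67 mg/L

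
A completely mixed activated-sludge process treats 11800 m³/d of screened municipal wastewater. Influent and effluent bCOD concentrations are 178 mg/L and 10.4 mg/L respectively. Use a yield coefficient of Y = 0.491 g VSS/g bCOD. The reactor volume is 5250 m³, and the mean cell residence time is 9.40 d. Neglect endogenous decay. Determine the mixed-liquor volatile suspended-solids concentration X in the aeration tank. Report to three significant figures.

X ≈ 1740 mg/L

Without decay, X = Y Q (S₀−S) θ_c / V = 0.491 × 11800 × (178 − 10.4) × 9.40 / 5250 = 1739 mg/L.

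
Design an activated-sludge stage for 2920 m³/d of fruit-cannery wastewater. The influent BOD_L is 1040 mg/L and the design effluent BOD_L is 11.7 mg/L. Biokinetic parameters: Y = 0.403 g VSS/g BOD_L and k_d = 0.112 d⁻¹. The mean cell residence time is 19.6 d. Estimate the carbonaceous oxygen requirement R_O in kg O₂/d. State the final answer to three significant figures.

Observed yield with endogenous decay: Y_obs = Y / (1 + k_d·θ_c) = 0.403 / (1 + 0.112 × 19.6) = 0.403 / 3.195 = 0.1261 g VSS/g BOD_L.
Substrate removed = Q·(S₀ − S) = 2920 m³/d × (1040 − 11.7) g/m³ = 3×10^6 g/d = 3003 kg/d.
Biomass synthesised: P_X = Y_obs × 3003 = 378.7 kg VSS/d.
R_O = Q·(S₀ − S) − 1.42·P_X = 3003 − 1.42 × 378.7 = 2465 kg O₂/d.

R_O ≈ 2460 kg O₂/d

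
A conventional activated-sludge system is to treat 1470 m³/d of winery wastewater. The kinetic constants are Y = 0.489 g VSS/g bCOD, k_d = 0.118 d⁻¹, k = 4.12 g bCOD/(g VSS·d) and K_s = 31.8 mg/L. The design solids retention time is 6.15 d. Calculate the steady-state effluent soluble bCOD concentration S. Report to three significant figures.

For a completely mixed reactor with recycle the Lawrence–McCarty relation gives S = K_s·(1 + k_d·θ_c) / [θ_c·(Y·k − k_d) − 1] = 31.8 × (1 + 0.118 × 6.15) / [6.15 × (0.489 × 4.12 − 0.118) − 1] = 54.88 / 10.66 = 5.146 mg/L.

S ≈ 5.15 mg/L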